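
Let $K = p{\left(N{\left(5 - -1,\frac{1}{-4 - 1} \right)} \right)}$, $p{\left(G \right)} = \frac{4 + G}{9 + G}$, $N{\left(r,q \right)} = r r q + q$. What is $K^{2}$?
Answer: $\frac{289}{64} \approx 4.5156$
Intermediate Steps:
$N{\left(r,q \right)} = q + q r^{2}$ ($N{\left(r,q \right)} = r^{2} q + q = q r^{2} + q = q + q r^{2}$)
$p{\left(G \right)} = \frac{4 + G}{9 + G}$
$K = - \frac{17}{8}$ ($K = \frac{4 + \frac{1 + \left(5 - -1\right)^{2}}{-4 - 1}}{9 + \frac{1 + \left(5 - -1\right)^{2}}{-4 - 1}} = \frac{4 + \frac{1 + \left(5 + 1\right)^{2}}{-5}}{9 + \frac{1 + \left(5 + 1\right)^{2}}{-5}} = \frac{4 - \frac{1 + 6^{2}}{5}}{9 - \frac{1 + 6^{2}}{5}} = \frac{4 - \frac{1 + 36}{5}}{9 - \frac{1 + 36}{5}} = \frac{4 - \frac{37}{5}}{9 - \frac{37}{5}} = \frac{1}{\frac{8}{5}} \left(- \frac{17}{5}\right) = \frac{5}{8} \left(- \frac{17}{5}\right) = - \frac{17}{8} \approx -2.125$)
$K^{2} = \left(- \frac{17}{8}\right)^{2} = \frac{289}{64}$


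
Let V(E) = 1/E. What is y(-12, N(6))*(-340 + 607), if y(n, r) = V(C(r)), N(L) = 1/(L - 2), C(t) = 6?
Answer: 89/2 ≈ 44.500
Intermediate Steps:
N(L) = 1/(-2 + L)
y(n, r) = ⅙ (y(n, r) = 1/6 = ⅙)
y(-12, N(6))*(-340 + 607) = (-340 + 607)/6 = (⅙)*267 = 89/2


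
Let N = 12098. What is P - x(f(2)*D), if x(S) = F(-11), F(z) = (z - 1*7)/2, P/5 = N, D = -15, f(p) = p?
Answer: 60499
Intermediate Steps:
P = 60490 (P = 5*12098 = 60490)
F(z) = -7/2 + z/2 (F(z) = (z - 7)*(½) = (-7 + z)*(½) = -7/2 + z/2)
x(S) = -9 (x(S) = -7/2 + (½)*(-11) = -7/2 - 11/2 = -9)
P - x(f(2)*D) = 60490 - 1*(-9) = 60490 + 9 = 60499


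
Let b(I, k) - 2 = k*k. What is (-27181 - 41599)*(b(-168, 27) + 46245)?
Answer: -3231009280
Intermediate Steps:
b(I, k) = 2 + k**2 (b(I, k) = 2 + k*k = 2 + k**2)
(-27181 - 41599)*(b(-168, 27) + 46245) = (-27181 - 41599)*((2 + 27**2) + 46245) = -68780*((2 + 729) + 46245) = -68780*(731 + 46245) = -68780*46976 = -3231009280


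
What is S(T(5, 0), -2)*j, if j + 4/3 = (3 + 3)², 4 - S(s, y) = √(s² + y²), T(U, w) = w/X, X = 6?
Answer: 208/3 ≈ 69.333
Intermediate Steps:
T(U, w) = w/6
S(s, y) = 4 - √(s² + y²)
j = 104/3 (j = -4/3 + (3 + 3)² = -4/3 + 6² = -4/3 + 36 = 104/3 ≈ 34.667)
S(T(5, 0), -2)*j = (4 - √(((⅙)*0)² + (-2)²))*(104/3) = (4 - √(0² + 4))*(104/3) = (4 - √(0 + 4))*(104/3) = (4 - √4)*(104/3) = (4 - 1*2)*(104/3) = (4 - 2)*(104/3) = 2*(104/3) = 208/3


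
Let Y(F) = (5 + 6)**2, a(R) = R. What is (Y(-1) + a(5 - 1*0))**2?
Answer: 15876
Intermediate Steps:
Y(F) = 121 (Y(F) = 11**2 = 121)
(Y(-1) + a(5 - 1*0))**2 = (121 + (5 - 1*0))**2 = (121 + (5 + 0))**2 = (121 + 5)**2 = 126**2 = 15876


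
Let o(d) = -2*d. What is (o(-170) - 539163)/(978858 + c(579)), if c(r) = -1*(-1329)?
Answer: -538823/980187 ≈ -0.54971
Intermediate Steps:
c(r) = 1329
(o(-170) - 539163)/(978858 + c(579)) = (-2*(-170) - 539163)/(978858 + 1329) = (340 - 539163)/980187 = -538823*1/980187 = -538823/980187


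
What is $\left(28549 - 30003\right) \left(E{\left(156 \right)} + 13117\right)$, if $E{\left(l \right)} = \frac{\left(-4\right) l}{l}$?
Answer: $-19066302$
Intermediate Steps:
$E{\left(l \right)} = -4$
$\left(28549 - 30003\right) \left(E{\left(156 \right)} + 13117\right) = \left(28549 - 30003\right) \left(-4 + 13117\right) = \left(-1454\right) 13113 = -19066302$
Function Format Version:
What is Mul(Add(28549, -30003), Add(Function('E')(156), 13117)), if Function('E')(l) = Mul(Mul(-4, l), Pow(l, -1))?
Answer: -19066302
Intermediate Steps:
Function('E')(l) = -4
Mul(Add(28549, -30003), Add(Function('E')(156), 13117)) = Mul(Add(28549, -30003), Add(-4, 13117)) = Mul(-1454, 13113) = -19066302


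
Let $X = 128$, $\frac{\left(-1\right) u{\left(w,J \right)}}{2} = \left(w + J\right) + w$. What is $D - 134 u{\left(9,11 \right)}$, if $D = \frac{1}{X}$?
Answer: $\frac{994817}{128} \approx 7772.0$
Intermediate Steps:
$u{\left(w,J \right)} = - 4 w - 2 J$ ($u{\left(w,J \right)} = - 2 \left(\left(w + J\right) + w\right) = - 2 \left(\left(J + w\right) + w\right) = - 2 \left(J + 2 w\right) = - 4 w - 2 J$)
$D = \frac{1}{128} \approx 0.0078125$
$D - 134 u{\left(9,11 \right)} = \frac{1}{128} - 134 \left(\left(-4\right) 9 - 22\right) = \frac{1}{128} - 134 \left(-36 - 22\right) = \frac{1}{128} - -7772 = \frac{1}{128} + 7772 = \frac{994817}{128}$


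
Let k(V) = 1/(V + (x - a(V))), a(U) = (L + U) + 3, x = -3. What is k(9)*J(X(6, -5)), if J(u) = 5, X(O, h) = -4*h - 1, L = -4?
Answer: -5/2 ≈ -2.5000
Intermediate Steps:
X(O, h) = -1 - 4*h
a(U) = -1 + U (a(U) = (-4 + U) + 3 = -1 + U)
k(V) = -½ (k(V) = 1/(V + (-3 - (-1 + V))) = 1/(V + (-3 + (1 - V))) = 1/(V + (-2 - V)) = 1/(-2) = -½)
k(9)*J(X(6, -5)) = -½*5 = -5/2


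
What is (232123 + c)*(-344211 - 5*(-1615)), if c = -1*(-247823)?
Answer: -161327128656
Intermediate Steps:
c = 247823
(232123 + c)*(-344211 - 5*(-1615)) = (232123 + 247823)*(-344211 - 5*(-1615)) = 479946*(-344211 + 8075) = 479946*(-336136) = -161327128656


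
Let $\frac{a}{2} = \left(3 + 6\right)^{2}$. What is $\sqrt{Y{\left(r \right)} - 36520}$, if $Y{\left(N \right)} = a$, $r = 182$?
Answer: $7 i \sqrt{742} \approx 190.68 i$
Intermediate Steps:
$a = 162$ ($a = 2 \left(3 + 6\right)^{2} = 2 \cdot 9^{2} = 2 \cdot 81 = 162$)
$Y{\left(N \right)} = 162$
$\sqrt{Y{\left(r \right)} - 36520} = \sqrt{162 - 36520} = \sqrt{-36358} = 7 i \sqrt{742}$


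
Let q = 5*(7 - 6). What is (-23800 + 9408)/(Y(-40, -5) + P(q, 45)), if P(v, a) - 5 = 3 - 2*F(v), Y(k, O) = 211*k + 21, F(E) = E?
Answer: 2056/1203 ≈ 1.7091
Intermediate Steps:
q = 5 (q = 5*1 = 5)
Y(k, O) = 21 + 211*k
P(v, a) = 8 - 2*v (P(v, a) = 5 + (3 - 2*v) = 8 - 2*v)
(-23800 + 9408)/(Y(-40, -5) + P(q, 45)) = (-23800 + 9408)/((21 + 211*(-40)) + (8 - 2*5)) = -14392/((21 - 8440) + (8 - 10)) = -14392/(-8419 - 2) = -14392/(-8421) = -14392*(-1/8421) = 2056/1203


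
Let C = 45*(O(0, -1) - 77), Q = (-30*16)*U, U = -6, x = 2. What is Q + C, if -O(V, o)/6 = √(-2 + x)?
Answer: -585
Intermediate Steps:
O(V, o) = 0 (O(V, o) = -6*√(-2 + 2) = -6*√0 = -6*0 = 0)
Q = 2880 (Q = -30*16*(-6) = -480*(-6) = 2880)
C = -3465 (C = 45*(0 - 77) = 45*(-77) = -3465)
Q + C = 2880 - 3465 = -585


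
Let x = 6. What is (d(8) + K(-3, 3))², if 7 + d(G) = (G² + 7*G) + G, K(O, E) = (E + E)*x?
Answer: 24649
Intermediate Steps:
K(O, E) = 12*E (K(O, E) = (E + E)*6 = (2*E)*6 = 12*E)
d(G) = -7 + G² + 8*G (d(G) = -7 + ((G² + 7*G) + G) = -7 + (G² + 8*G) = -7 + G² + 8*G)
(d(8) + K(-3, 3))² = ((-7 + 8² + 8*8) + 12*3)² = ((-7 + 64 + 64) + 36)² = (121 + 36)² = 157² = 24649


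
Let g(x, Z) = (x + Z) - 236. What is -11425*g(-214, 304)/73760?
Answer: 166805/7376 ≈ 22.615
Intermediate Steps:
g(x, Z) = -236 + Z + x (g(x, Z) = (Z + x) - 236 = -236 + Z + x)
-11425*g(-214, 304)/73760 = -11425/(73760/(-236 + 304 - 214)) = -11425/(73760/(-146)) = -11425/(73760*(-1/146)) = -11425/(-36880/73) = -11425*(-73/36880) = 166805/7376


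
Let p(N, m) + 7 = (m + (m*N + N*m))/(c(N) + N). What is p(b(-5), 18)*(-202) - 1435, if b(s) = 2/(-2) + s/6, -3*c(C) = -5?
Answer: -58197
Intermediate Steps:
c(C) = 5/3 (c(C) = -⅓*(-5) = 5/3)
b(s) = -1 + s/6 (b(s) = 2*(-½) + s*(⅙) = -1 + s/6)
p(N, m) = -7 + (m + 2*N*m)/(5/3 + N) (p(N, m) = -7 + (m + (m*N + N*m))/(5/3 + N) = -7 + (m + (N*m + N*m))/(5/3 + N) = -7 + (m + 2*N*m)/(5/3 + N))
p(b(-5), 18)*(-202) - 1435 = ((-35 - 21*(-1 + (⅙)*(-5)) + 3*18 + 6*(-1 + (⅙)*(-5))*18)/(5 + 3*(-1 + (⅙)*(-5))))*(-202) - 1435 = ((-35 - 21*(-1 - ⅚) + 54 + 6*(-1 - ⅚)*18)/(5 + 3*(-1 - ⅚)))*(-202) - 1435 = ((-35 - 21*(-11/6) + 54 + 6*(-11/6)*18)/(5 + 3*(-11/6)))*(-202) - 1435 = ((-35 + 77/2 + 54 - 198)/(5 - 11/2))*(-202) - 1435 = (-281/2/(-½))*(-202) - 1435 = -2*(-281/2)*(-202) - 1435 = 281*(-202) - 1435 = -56762 - 1435 = -58197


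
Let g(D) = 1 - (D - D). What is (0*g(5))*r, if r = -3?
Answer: 0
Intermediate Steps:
g(D) = 1 (g(D) = 1 - 1*0 = 1 + 0 = 1)
(0*g(5))*r = (0*1)*(-3) = 0*(-3) = 0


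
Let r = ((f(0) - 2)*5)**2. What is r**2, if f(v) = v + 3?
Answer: 625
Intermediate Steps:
f(v) = 3 + v
r = 25 (r = (((3 + 0) - 2)*5)**2 = ((3 - 2)*5)**2 = (1*5)**2 = 5**2 = 25)
r**2 = 25**2 = 625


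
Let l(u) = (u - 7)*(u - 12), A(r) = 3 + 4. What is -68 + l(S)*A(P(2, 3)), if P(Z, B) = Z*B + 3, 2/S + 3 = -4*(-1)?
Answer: 282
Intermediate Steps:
S = 2 (S = 2/(-3 - 4*(-1)) = 2/(-3 + 4) = 2/1 = 2*1 = 2)
P(Z, B) = 3 + B*Z (P(Z, B) = B*Z + 3 = 3 + B*Z)
A(r) = 7
l(u) = (-12 + u)*(-7 + u) (l(u) = (-7 + u)*(-12 + u) = (-12 + u)*(-7 + u))
-68 + l(S)*A(P(2, 3)) = -68 + (84 + 2**2 - 19*2)*7 = -68 + (84 + 4 - 38)*7 = -68 + 50*7 = -68 + 350 = 282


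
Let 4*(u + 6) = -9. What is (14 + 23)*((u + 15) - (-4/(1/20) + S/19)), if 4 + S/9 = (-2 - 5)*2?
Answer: 267917/76 ≈ 3525.2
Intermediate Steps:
S = -162 (S = -36 + 9*((-2 - 5)*2) = -36 + 9*(-7*2) = -36 + 9*(-14) = -36 - 126 = -162)
u = -33/4 (u = -6 + (¼)*(-9) = -6 - 9/4 = -33/4 ≈ -8.2500)
(14 + 23)*((u + 15) - (-4/(1/20) + S/19)) = (14 + 23)*((-33/4 + 15) - (-4/(1/20) - 162/19)) = 37*(27/4 - (-4/1/20 - 162*1/19)) = 37*(27/4 - (-4*20 - 162/19)) = 37*(27/4 - (-80 - 162/19)) = 37*(27/4 - 1*(-1682/19)) = 37*(27/4 + 1682/19) = 37*(7241/76) = 267917/76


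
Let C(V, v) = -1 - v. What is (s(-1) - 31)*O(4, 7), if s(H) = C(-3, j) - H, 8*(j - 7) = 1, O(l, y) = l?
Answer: -305/2 ≈ -152.50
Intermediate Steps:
j = 57/8 (j = 7 + (⅛)*1 = 7 + ⅛ = 57/8 ≈ 7.1250)
s(H) = -65/8 - H (s(H) = (-1 - 1*57/8) - H = (-1 - 57/8) - H = -65/8 - H)
(s(-1) - 31)*O(4, 7) = ((-65/8 - 1*(-1)) - 31)*4 = ((-65/8 + 1) - 31)*4 = (-57/8 - 31)*4 = -305/8*4 = -305/2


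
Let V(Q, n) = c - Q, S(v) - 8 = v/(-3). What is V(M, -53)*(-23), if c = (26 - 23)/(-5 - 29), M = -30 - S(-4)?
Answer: -92069/102 ≈ -902.64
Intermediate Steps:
S(v) = 8 - v/3 (S(v) = 8 + v/(-3) = 8 + v*(-⅓) = 8 - v/3)
M = -118/3 (M = -30 - (8 - ⅓*(-4)) = -30 - (8 + 4/3) = -30 - 1*28/3 = -30 - 28/3 = -118/3 ≈ -39.333)
c = -3/34 (c = 3/(-34) = 3*(-1/34) = -3/34 ≈ -0.088235)
V(Q, n) = -3/34 - Q
V(M, -53)*(-23) = (-3/34 - 1*(-118/3))*(-23) = (-3/34 + 118/3)*(-23) = (4003/102)*(-23) = -92069/102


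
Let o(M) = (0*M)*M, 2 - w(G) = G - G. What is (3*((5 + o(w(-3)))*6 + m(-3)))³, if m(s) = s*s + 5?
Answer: 2299968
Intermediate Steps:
w(G) = 2 (w(G) = 2 - (G - G) = 2 - 1*0 = 2 + 0 = 2)
m(s) = 5 + s² (m(s) = s² + 5 = 5 + s²)
o(M) = 0 (o(M) = 0*M = 0)
(3*((5 + o(w(-3)))*6 + m(-3)))³ = (3*((5 + 0)*6 + (5 + (-3)²)))³ = (3*(5*6 + (5 + 9)))³ = (3*(30 + 14))³ = (3*44)³ = 132³ = 2299968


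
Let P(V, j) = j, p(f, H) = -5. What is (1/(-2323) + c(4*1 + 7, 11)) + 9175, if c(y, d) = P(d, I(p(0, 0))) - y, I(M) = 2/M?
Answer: 106435209/11615 ≈ 9163.6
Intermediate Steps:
c(y, d) = -⅖ - y (c(y, d) = 2/(-5) - y = 2*(-⅕) - y = -⅖ - y)
(1/(-2323) + c(4*1 + 7, 11)) + 9175 = (1/(-2323) + (-⅖ - (4*1 + 7))) + 9175 = (-1/2323 + (-⅖ - (4 + 7))) + 9175 = (-1/2323 + (-⅖ - 1*11)) + 9175 = (-1/2323 + (-⅖ - 11)) + 9175 = (-1/2323 - 57/5) + 9175 = -132416/11615 + 9175 = 106435209/11615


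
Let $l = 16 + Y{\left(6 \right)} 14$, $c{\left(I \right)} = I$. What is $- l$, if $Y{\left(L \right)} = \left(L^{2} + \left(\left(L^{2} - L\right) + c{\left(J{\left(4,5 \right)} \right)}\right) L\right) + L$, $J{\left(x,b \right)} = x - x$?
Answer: $-3124$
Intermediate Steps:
$J{\left(x,b \right)} = 0$
$Y{\left(L \right)} = L + L^{2} + L \left(L^{2} - L\right)$ ($Y{\left(L \right)} = \left(L^{2} + \left(\left(L^{2} - L\right) + 0\right) L\right) + L = \left(L^{2} + \left(L^{2} - L\right) L\right) + L = \left(L^{2} + L \left(L^{2} - L\right)\right) + L = L + L^{2} + L \left(L^{2} - L\right)$)
$l = 3124$ ($l = 16 + \left(6 + 6^{3}\right) 14 = 16 + \left(6 + 216\right) 14 = 16 + 222 \cdot 14 = 16 + 3108 = 3124$)
$- l = \left(-1\right) 3124 = -3124$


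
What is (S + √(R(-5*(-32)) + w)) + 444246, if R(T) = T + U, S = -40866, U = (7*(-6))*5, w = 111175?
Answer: 403380 + 5*√4445 ≈ 4.0371e+5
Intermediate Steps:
U = -210 (U = -42*5 = -210)
R(T) = -210 + T (R(T) = T - 210 = -210 + T)
(S + √(R(-5*(-32)) + w)) + 444246 = (-40866 + √((-210 - 5*(-32)) + 111175)) + 444246 = (-40866 + √((-210 + 160) + 111175)) + 444246 = (-40866 + √(-50 + 111175)) + 444246 = (-40866 + √111125) + 444246 = (-40866 + 5*√4445) + 444246 = 403380 + 5*√4445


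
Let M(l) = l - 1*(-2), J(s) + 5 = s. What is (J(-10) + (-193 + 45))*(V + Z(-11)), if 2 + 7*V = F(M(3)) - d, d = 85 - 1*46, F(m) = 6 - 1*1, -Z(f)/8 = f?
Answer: -94540/7 ≈ -13506.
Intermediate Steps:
J(s) = -5 + s
Z(f) = -8*f
M(l) = 2 + l (M(l) = l + 2 = 2 + l)
F(m) = 5 (F(m) = 6 - 1 = 5)
d = 39 (d = 85 - 46 = 39)
V = -36/7 (V = -2/7 + (5 - 1*39)/7 = -2/7 + (5 - 39)/7 = -2/7 + (⅐)*(-34) = -2/7 - 34/7 = -36/7 ≈ -5.1429)
(J(-10) + (-193 + 45))*(V + Z(-11)) = ((-5 - 10) + (-193 + 45))*(-36/7 - 8*(-11)) = (-15 - 148)*(-36/7 + 88) = -163*580/7 = -94540/7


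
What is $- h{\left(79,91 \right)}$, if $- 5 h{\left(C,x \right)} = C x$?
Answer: $\frac{7189}{5} \approx 1437.8$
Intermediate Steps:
$h{\left(C,x \right)} = - \frac{C x}{5}$
$- h{\left(79,91 \right)} = - \frac{\left(-1\right) 79 \cdot 91}{5} = \left(-1\right) \left(- \frac{7189}{5}\right) = \frac{7189}{5}$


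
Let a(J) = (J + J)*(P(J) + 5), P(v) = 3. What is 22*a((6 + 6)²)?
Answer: 50688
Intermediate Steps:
a(J) = 16*J (a(J) = (J + J)*(3 + 5) = (2*J)*8 = 16*J)
22*a((6 + 6)²) = 22*(16*(6 + 6)²) = 22*(16*12²) = 22*(16*144) = 22*2304 = 50688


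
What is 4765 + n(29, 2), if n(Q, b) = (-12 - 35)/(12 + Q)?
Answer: 195318/41 ≈ 4763.9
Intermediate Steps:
n(Q, b) = -47/(12 + Q)
4765 + n(29, 2) = 4765 - 47/(12 + 29) = 4765 - 47/41 = 195318/41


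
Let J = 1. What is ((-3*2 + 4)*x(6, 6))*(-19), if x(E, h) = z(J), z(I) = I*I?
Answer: 38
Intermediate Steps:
z(I) = I²
x(E, h) = 1 (x(E, h) = 1² = 1)
((-3*2 + 4)*x(6, 6))*(-19) = ((-3*2 + 4)*1)*(-19) = ((-6 + 4)*1)*(-19) = -2*1*(-19) = -2*(-19) = 38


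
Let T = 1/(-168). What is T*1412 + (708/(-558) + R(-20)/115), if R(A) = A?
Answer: -294893/29946 ≈ -9.8475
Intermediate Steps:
T = -1/168 ≈ -0.0059524
T*1412 + (708/(-558) + R(-20)/115) = -1/168*1412 + (708/(-558) - 20/115) = -353/42 + (708*(-1/558) - 20*1/115) = -353/42 + (-118/93 - 4/23) = -353/42 - 3086/2139 = -294893/29946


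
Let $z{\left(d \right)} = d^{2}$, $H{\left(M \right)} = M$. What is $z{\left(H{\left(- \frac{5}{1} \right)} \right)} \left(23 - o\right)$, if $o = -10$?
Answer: $825$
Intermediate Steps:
$z{\left(H{\left(- \frac{5}{1} \right)} \right)} \left(23 - o\right) = \left(- \frac{5}{1}\right)^{2} \left(23 - -10\right) = \left(\left(-5\right) 1\right)^{2} \left(23 + 10\right) = \left(-5\right)^{2} \cdot 33 = 25 \cdot 33 = 825$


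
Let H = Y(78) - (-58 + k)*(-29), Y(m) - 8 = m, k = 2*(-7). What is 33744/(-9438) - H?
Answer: 3143522/1573 ≈ 1998.4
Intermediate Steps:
k = -14
Y(m) = 8 + m
H = -2002 (H = (8 + 78) - (-58 - 14)*(-29) = 86 - (-72)*(-29) = 86 - 1*2088 = 86 - 2088 = -2002)
33744/(-9438) - H = 33744/(-9438) - 1*(-2002) = 33744*(-1/9438) + 2002 = -5624/1573 + 2002 = 3143522/1573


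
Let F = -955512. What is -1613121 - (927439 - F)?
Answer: -3496072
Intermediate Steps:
-1613121 - (927439 - F) = -1613121 - (927439 - 1*(-955512)) = -1613121 - (927439 + 955512) = -1613121 - 1*1882951 = -1613121 - 1882951 = -3496072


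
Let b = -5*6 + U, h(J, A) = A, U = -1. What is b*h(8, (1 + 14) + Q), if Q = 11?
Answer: -806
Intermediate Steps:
b = -31 (b = -5*6 - 1 = -30 - 1 = -31)
b*h(8, (1 + 14) + Q) = -31*((1 + 14) + 11) = -31*(15 + 11) = -31*26 = -806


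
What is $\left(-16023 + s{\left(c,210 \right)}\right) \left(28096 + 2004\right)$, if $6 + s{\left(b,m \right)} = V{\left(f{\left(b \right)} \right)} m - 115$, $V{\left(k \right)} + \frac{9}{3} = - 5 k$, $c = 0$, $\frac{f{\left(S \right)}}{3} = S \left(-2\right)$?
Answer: $-504897400$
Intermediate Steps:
$f{\left(S \right)} = - 6 S$ ($f{\left(S \right)} = 3 S \left(-2\right) = 3 \left(- 2 S\right) = - 6 S$)
$V{\left(k \right)} = -3 - 5 k$
$s{\left(b,m \right)} = -121 + m \left(-3 + 30 b\right)$ ($s{\left(b,m \right)} = -6 + \left(\left(-3 - 5 \left(- 6 b\right)\right) m - 115\right) = -6 + \left(\left(-3 + 30 b\right) m - 115\right) = -6 + \left(m \left(-3 + 30 b\right) - 115\right) = -6 + \left(-115 + m \left(-3 + 30 b\right)\right) = -121 + m \left(-3 + 30 b\right)$)
$\left(-16023 + s{\left(c,210 \right)}\right) \left(28096 + 2004\right) = \left(-16023 - 751\right) \left(28096 + 2004\right) = \left(-16023 - 751\right) 30100 = \left(-16774\right) 30100 = -504897400$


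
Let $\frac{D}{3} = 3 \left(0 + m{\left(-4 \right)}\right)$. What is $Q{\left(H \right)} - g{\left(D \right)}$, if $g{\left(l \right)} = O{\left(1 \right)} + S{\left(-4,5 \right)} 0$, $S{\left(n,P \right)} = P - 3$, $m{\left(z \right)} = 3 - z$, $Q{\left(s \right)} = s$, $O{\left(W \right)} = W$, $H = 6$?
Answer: $5$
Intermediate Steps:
$S{\left(n,P \right)} = -3 + P$
$D = 63$ ($D = 3 \cdot 3 \left(0 + \left(3 - -4\right)\right) = 3 \cdot 3 \left(0 + \left(3 + 4\right)\right) = 3 \cdot 3 \left(0 + 7\right) = 3 \cdot 3 \cdot 7 = 3 \cdot 21 = 63$)
$g{\left(l \right)} = 1$ ($g{\left(l \right)} = 1 + \left(-3 + 5\right) 0 = 1 + 2 \cdot 0 = 1 + 0 = 1$)
$Q{\left(H \right)} - g{\left(D \right)} = 6 - 1 = 5$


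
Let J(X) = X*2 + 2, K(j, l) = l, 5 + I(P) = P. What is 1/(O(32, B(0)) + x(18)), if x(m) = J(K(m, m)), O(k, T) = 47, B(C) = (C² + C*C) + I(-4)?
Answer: 1/85 ≈ 0.011765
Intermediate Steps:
I(P) = -5 + P
B(C) = -9 + 2*C² (B(C) = (C² + C*C) + (-5 - 4) = (C² + C²) - 9 = 2*C² - 9 = -9 + 2*C²)
J(X) = 2 + 2*X (J(X) = 2*X + 2 = 2 + 2*X)
x(m) = 2 + 2*m
1/(O(32, B(0)) + x(18)) = 1/(47 + (2 + 2*18)) = 1/(47 + (2 + 36)) = 1/(47 + 38) = 1/85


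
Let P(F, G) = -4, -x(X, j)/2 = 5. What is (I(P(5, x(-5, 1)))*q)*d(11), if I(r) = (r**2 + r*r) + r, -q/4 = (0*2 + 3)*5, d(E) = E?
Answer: -18480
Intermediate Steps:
x(X, j) = -10 (x(X, j) = -2*5 = -10)
q = -60 (q = -4*(0*2 + 3)*5 = -4*(0 + 3)*5 = -12*5 = -4*15 = -60)
I(r) = r + 2*r**2 (I(r) = (r**2 + r**2) + r = 2*r**2 + r = r + 2*r**2)
(I(P(5, x(-5, 1)))*q)*d(11) = (-4*(1 + 2*(-4))*(-60))*11 = (-4*(1 - 8)*(-60))*11 = (-4*(-7)*(-60))*11 = (28*(-60))*11 = -1680*11 = -18480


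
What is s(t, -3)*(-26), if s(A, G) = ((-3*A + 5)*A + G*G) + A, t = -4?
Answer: 1638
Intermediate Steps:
s(A, G) = A + G² + A*(5 - 3*A) (s(A, G) = ((5 - 3*A)*A + G²) + A = (A*(5 - 3*A) + G²) + A = (G² + A*(5 - 3*A)) + A = A + G² + A*(5 - 3*A))
s(t, -3)*(-26) = ((-3)² - 3*(-4)² + 6*(-4))*(-26) = (9 - 3*16 - 24)*(-26) = (9 - 48 - 24)*(-26) = -63*(-26) = 1638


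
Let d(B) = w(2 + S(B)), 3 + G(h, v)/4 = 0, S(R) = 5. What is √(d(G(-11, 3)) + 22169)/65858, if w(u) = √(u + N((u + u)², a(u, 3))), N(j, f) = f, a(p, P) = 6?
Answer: √(22169 + √13)/65858 ≈ 0.0022610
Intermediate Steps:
G(h, v) = -12 (G(h, v) = -12 + 4*0 = -12 + 0 = -12)
w(u) = √(6 + u) (w(u) = √(u + 6) = √(6 + u))
d(B) = √13 (d(B) = √(6 + (2 + 5)) = √(6 + 7) = √13)
√(d(G(-11, 3)) + 22169)/65858 = √(√13 + 22169)/65858 = √(22169 + √13)*(1/65858) = √(22169 + √13)/65858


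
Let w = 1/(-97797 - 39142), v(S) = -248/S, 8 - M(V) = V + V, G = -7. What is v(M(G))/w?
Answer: 1543676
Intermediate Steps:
M(V) = 8 - 2*V (M(V) = 8 - (V + V) = 8 - 2*V)
w = -1/136939 (w = 1/(-136939) = -1/136939 ≈ -7.3025e-6)
v(M(G))/w = (-248/(8 - 2*(-7)))/(-1/136939) = -248/(8 + 14)*(-136939) = -248/22*(-136939) = -248*1/22*(-136939) = -124/11*(-136939) = 1543676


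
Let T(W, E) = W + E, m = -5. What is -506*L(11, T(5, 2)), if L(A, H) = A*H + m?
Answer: -36432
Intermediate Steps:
T(W, E) = E + W
L(A, H) = -5 + A*H (L(A, H) = A*H - 5 = -5 + A*H)
-506*L(11, T(5, 2)) = -506*(-5 + 11*(2 + 5)) = -506*(-5 + 11*7) = -506*(-5 + 77) = -506*72 = -36432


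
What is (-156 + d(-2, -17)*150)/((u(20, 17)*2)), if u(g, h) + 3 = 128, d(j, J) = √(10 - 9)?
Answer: -3/125 ≈ -0.024000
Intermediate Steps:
d(j, J) = 1 (d(j, J) = √1 = 1)
u(g, h) = 125 (u(g, h) = -3 + 128 = 125)
(-156 + d(-2, -17)*150)/((u(20, 17)*2)) = (-156 + 1*150)/((125*2)) = (-156 + 150)/250 = -6*1/250 = -3/125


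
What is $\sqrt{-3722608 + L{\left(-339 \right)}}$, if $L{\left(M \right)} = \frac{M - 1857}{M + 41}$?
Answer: $\frac{i \sqrt{82645456606}}{149} \approx 1929.4 i$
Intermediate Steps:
$L{\left(M \right)} = \frac{-1857 + M}{41 + M}$
$\sqrt{-3722608 + L{\left(-339 \right)}} = \sqrt{-3722608 + \frac{-1857 - 339}{41 - 339}} = \sqrt{-3722608 + \frac{1}{-298} \left(-2196\right)} = \sqrt{-3722608 - - \frac{1098}{149}} = \sqrt{-3722608 + \frac{1098}{149}} = \sqrt{- \frac{554667494}{149}} = \frac{i \sqrt{82645456606}}{149}$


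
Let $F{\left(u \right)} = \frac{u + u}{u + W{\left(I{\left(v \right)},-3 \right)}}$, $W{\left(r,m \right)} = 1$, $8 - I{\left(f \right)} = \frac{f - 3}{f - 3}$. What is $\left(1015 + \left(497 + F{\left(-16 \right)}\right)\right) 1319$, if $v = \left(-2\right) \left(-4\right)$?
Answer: $\frac{29957128}{15} \approx 1.9971 \cdot 10^{6}$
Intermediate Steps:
$v = 8$
$I{\left(f \right)} = 7$ ($I{\left(f \right)} = 8 - \frac{f - 3}{f - 3} = 8 - \frac{-3 + f}{-3 + f} = 8 - 1 = 7$)
$F{\left(u \right)} = \frac{2 u}{1 + u}$ ($F{\left(u \right)} = \frac{u + u}{u + 1} = \frac{2 u}{1 + u}$)
$\left(1015 + \left(497 + F{\left(-16 \right)}\right)\right) 1319 = \left(1015 + \left(497 + 2 \left(-16\right) \frac{1}{1 - 16}\right)\right) 1319 = \left(1015 + \left(497 + 2 \left(-16\right) \frac{1}{-15}\right)\right) 1319 = \left(1015 + \left(497 + 2 \left(-16\right) \left(- \frac{1}{15}\right)\right)\right) 1319 = \left(1015 + \left(497 + \frac{32}{15}\right)\right) 1319 = \left(1015 + \frac{7487}{15}\right) 1319 = \frac{22712}{15} \cdot 1319 = \frac{29957128}{15}$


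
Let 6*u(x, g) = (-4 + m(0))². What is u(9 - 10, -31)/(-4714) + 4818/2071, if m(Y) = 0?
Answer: 34059794/14644041 ≈ 2.3258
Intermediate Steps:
u(x, g) = 8/3 (u(x, g) = (-4 + 0)²/6 = (⅙)*(-4)² = (⅙)*16 = 8/3)
u(9 - 10, -31)/(-4714) + 4818/2071 = (8/3)/(-4714) + 4818/2071 = (8/3)*(-1/4714) + 4818*(1/2071) = -4/7071 + 4818/2071 = 34059794/14644041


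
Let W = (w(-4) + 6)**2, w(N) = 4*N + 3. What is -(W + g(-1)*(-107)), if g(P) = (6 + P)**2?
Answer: 2626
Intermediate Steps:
w(N) = 3 + 4*N
W = 49 (W = ((3 + 4*(-4)) + 6)**2 = ((3 - 16) + 6)**2 = (-13 + 6)**2 = (-7)**2 = 49)
-(W + g(-1)*(-107)) = -(49 + (6 - 1)**2*(-107)) = -(49 + 5**2*(-107)) = -(49 + 25*(-107)) = -(49 - 2675) = -1*(-2626) = 2626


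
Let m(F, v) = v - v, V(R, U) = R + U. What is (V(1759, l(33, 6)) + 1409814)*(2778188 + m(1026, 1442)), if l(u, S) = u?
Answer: 3921706849928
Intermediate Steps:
m(F, v) = 0
(V(1759, l(33, 6)) + 1409814)*(2778188 + m(1026, 1442)) = ((1759 + 33) + 1409814)*(2778188 + 0) = (1792 + 1409814)*2778188 = 1411606*2778188 = 3921706849928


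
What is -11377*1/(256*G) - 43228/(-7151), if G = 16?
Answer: 95704961/29290496 ≈ 3.2674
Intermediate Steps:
-11377*1/(256*G) - 43228/(-7151) = -11377/(16*256) - 43228/(-7151) = -11377/4096 - 43228*(-1/7151) = -11377*1/4096 + 43228/7151 = -11377/4096 + 43228/7151 = 95704961/29290496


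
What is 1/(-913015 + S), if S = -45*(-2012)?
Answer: -1/822475 ≈ -1.2158e-6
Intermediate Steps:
S = 90540
1/(-913015 + S) = 1/(-913015 + 90540) = 1/(-822475) = -1/822475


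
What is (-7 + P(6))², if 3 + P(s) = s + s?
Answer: 4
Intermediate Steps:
P(s) = -3 + 2*s (P(s) = -3 + (s + s) = -3 + 2*s)
(-7 + P(6))² = (-7 + (-3 + 2*6))² = (-7 + (-3 + 12))² = (-7 + 9)² = 2² = 4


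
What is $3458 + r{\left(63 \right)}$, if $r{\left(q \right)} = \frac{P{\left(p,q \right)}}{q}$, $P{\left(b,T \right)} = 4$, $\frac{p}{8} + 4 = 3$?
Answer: $\frac{217858}{63} \approx 3458.1$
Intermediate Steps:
$p = -8$ ($p = -32 + 8 \cdot 3 = -32 + 24 = -8$)
$r{\left(q \right)} = \frac{4}{q}$
$3458 + r{\left(63 \right)} = 3458 + \frac{4}{63} = \frac{217858}{63}$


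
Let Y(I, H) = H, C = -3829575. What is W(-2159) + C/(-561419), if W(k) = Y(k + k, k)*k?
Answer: 2616935547314/561419 ≈ 4.6613e+6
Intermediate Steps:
W(k) = k² (W(k) = k*k = k²)
W(-2159) + C/(-561419) = (-2159)² - 3829575/(-561419) = 4661281 - 3829575*(-1/561419) = 4661281 + 3829575/561419 = 2616935547314/561419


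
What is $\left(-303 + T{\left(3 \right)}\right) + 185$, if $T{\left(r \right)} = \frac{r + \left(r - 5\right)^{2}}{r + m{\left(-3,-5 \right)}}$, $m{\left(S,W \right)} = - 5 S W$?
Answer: $- \frac{8503}{72} \approx -118.1$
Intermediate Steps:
$m{\left(S,W \right)} = - 5 S W$
$T{\left(r \right)} = \frac{r + \left(-5 + r\right)^{2}}{-75 + r}$ ($T{\left(r \right)} = \frac{r + \left(r - 5\right)^{2}}{r - \left(-15\right) \left(-5\right)} = \frac{r + \left(-5 + r\right)^{2}}{r - 75} = \frac{r + \left(-5 + r\right)^{2}}{-75 + r}$)
$\left(-303 + T{\left(3 \right)}\right) + 185 = \left(-303 + \frac{3 + \left(-5 + 3\right)^{2}}{-75 + 3}\right) + 185 = \left(-303 + \frac{3 + \left(-2\right)^{2}}{-72}\right) + 185 = \left(-303 - \frac{3 + 4}{72}\right) + 185 = \left(-303 - \frac{7}{72}\right) + 185 = - \frac{21823}{72} + 185 = - \frac{8503}{72}$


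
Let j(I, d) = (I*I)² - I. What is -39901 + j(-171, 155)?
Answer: 854996351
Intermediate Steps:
j(I, d) = I⁴ - I (j(I, d) = (I²)² - I = I⁴ - I)
-39901 + j(-171, 155) = -39901 + ((-171)⁴ - 1*(-171)) = -39901 + (855036081 + 171) = -39901 + 855036252 = 854996351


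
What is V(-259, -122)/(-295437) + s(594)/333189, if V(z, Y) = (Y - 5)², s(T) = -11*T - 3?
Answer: -811697450/10937373177 ≈ -0.074213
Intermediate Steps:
s(T) = -3 - 11*T
V(z, Y) = (-5 + Y)²
V(-259, -122)/(-295437) + s(594)/333189 = (-5 - 122)²/(-295437) + (-3 - 11*594)/333189 = (-127)²*(-1/295437) + (-3 - 6534)*(1/333189) = 16129*(-1/295437) - 6537*1/333189 = -16129/295437 - 2179/111063 = -811697450/10937373177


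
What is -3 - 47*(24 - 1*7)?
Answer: -802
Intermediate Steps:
-3 - 47*(24 - 1*7) = -3 - 47*(24 - 7) = -3 - 47*17 = -3 - 799 = -802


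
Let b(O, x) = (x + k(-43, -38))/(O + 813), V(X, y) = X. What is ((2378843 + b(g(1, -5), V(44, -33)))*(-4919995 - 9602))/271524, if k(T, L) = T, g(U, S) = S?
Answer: -3158401252158855/73130464 ≈ -4.3189e+7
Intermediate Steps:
b(O, x) = (-43 + x)/(813 + O) (b(O, x) = (x - 43)/(O + 813) = (-43 + x)/(813 + O))
((2378843 + b(g(1, -5), V(44, -33)))*(-4919995 - 9602))/271524 = ((2378843 + (-43 + 44)/(813 - 5))*(-4919995 - 9602))/271524 = ((2378843 + 1/808)*(-4929597))*(1/271524) = ((1922105145/808)*(-4929597))*(1/271524) = -9475203756476565/808*1/271524 = -3158401252158855/73130464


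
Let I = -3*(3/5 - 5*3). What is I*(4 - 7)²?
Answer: 1944/5 ≈ 388.80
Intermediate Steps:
I = 216/5 (I = -3*(3*(⅕) - 15) = -3*(⅗ - 15) = -3*(-72/5) = 216/5 ≈ 43.200)
I*(4 - 7)² = 216*(4 - 7)²/5 = (216/5)*(-3)² = (216/5)*9 = 1944/5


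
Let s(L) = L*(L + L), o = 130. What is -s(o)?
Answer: -33800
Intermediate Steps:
s(L) = 2*L**2 (s(L) = L*(2*L) = 2*L**2)
-s(o) = -2*130**2 = -2*16900 = -1*33800 = -33800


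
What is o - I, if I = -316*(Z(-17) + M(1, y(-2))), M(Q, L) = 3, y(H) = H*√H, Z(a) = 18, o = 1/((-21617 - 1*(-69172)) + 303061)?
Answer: 2326687777/350616 ≈ 6636.0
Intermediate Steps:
o = 1/350616 (o = 1/((-21617 + 69172) + 303061) = 1/(47555 + 303061) = 1/350616 ≈ 2.8521e-6)
y(H) = H^(3/2)
I = -6636 (I = -316*(18 + 3) = -316*21 = -6636)
o - I = 1/350616 - 1*(-6636) = 1/350616 + 6636 = 2326687777/350616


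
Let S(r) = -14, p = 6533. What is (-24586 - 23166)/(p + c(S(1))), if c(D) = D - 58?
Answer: -47752/6461 ≈ -7.3908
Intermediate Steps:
c(D) = -58 + D
(-24586 - 23166)/(p + c(S(1))) = (-24586 - 23166)/(6533 + (-58 - 14)) = -47752/(6533 - 72) = -47752/6461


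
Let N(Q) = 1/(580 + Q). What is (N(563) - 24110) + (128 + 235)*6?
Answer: -25068275/1143 ≈ -21932.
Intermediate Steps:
(N(563) - 24110) + (128 + 235)*6 = (1/(580 + 563) - 24110) + (128 + 235)*6 = (1/1143 - 24110) + 363*6 = (1/1143 - 24110) + 2178 = -27557729/1143 + 2178 = -25068275/1143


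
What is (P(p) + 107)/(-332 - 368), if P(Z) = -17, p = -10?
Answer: -9/70 ≈ -0.12857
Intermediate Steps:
(P(p) + 107)/(-332 - 368) = (-17 + 107)/(-332 - 368) = 90/(-700) = 90*(-1/700) = -9/70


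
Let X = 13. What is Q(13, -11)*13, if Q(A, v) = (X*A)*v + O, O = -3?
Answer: -24206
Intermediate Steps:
Q(A, v) = -3 + 13*A*v (Q(A, v) = (13*A)*v - 3 = 13*A*v - 3 = -3 + 13*A*v)
Q(13, -11)*13 = (-3 + 13*13*(-11))*13 = (-3 - 1859)*13 = -1862*13 = -24206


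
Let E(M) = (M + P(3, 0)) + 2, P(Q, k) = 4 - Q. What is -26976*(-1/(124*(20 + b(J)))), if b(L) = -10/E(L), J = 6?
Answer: 30348/2635 ≈ 11.517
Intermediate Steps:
E(M) = 3 + M (E(M) = (M + (4 - 1*3)) + 2 = (M + (4 - 3)) + 2 = (M + 1) + 2 = (1 + M) + 2 = 3 + M)
b(L) = -10/(3 + L)
-26976*(-1/(124*(20 + b(J)))) = -26976*(-1/(124*(20 - 10/(3 + 6)))) = -26976*(-1/(124*(20 - 10/9))) = -26976/((-124*170/9)) = -26976/(-21080/9) = -26976*(-9/21080) = 30348/2635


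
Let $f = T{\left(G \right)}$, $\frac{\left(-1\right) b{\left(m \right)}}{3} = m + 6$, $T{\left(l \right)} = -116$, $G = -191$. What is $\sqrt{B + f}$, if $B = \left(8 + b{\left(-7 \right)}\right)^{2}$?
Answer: $\sqrt{5} \approx 2.2361$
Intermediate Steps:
$b{\left(m \right)} = -18 - 3 m$ ($b{\left(m \right)} = - 3 \left(m + 6\right) = - 3 \left(6 + m\right) = -18 - 3 m$)
$f = -116$
$B = 121$ ($B = \left(8 - -3\right)^{2} = \left(8 + \left(-18 + 21\right)\right)^{2} = \left(8 + 3\right)^{2} = 11^{2} = 121$)
$\sqrt{B + f} = \sqrt{121 - 116} = \sqrt{5}$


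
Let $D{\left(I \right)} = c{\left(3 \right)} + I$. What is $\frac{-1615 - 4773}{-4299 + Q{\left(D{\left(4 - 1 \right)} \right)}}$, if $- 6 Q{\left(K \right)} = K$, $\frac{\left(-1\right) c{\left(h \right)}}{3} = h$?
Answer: $\frac{3194}{2149} \approx 1.4863$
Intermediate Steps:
$c{\left(h \right)} = - 3 h$
$D{\left(I \right)} = -9 + I$ ($D{\left(I \right)} = \left(-3\right) 3 + I = -9 + I$)
$Q{\left(K \right)} = - \frac{K}{6}$
$\frac{-1615 - 4773}{-4299 + Q{\left(D{\left(4 - 1 \right)} \right)}} = \frac{-1615 - 4773}{-4299 - \frac{-9 + \left(4 - 1\right)}{6}} = - \frac{6388}{-4299 - \frac{-9 + 3}{6}} = - \frac{6388}{-4299 - -1} = - \frac{6388}{-4299 + 1} = - \frac{6388}{-4298} = \left(-6388\right) \left(- \frac{1}{4298}\right) = \frac{3194}{2149}$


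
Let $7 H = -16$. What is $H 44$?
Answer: $- \frac{704}{7} \approx -100.57$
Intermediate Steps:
$H = - \frac{16}{7}$ ($H = \frac{1}{7} \left(-16\right) = - \frac{16}{7} \approx -2.2857$)
$H 44 = \left(- \frac{16}{7}\right) 44 = - \frac{704}{7}$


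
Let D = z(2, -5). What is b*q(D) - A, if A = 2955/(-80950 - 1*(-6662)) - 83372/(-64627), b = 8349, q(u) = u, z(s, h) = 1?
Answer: 40077634732673/4801010576 ≈ 8347.8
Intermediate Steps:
D = 1
A = 6002566351/4801010576 (A = 2955/(-80950 + 6662) - 83372*(-1/64627) = 2955/(-74288) + 83372/64627 = 2955*(-1/74288) + 83372/64627 = -2955/74288 + 83372/64627 = 6002566351/4801010576 ≈ 1.2503)
b*q(D) - A = 8349*1 - 1*6002566351/4801010576 = 8349 - 6002566351/4801010576 = 40077634732673/4801010576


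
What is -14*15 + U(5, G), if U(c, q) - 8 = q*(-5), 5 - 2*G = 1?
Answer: -212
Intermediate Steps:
G = 2 (G = 5/2 - ½*1 = 5/2 - ½ = 2)
U(c, q) = 8 - 5*q (U(c, q) = 8 + q*(-5) = 8 - 5*q)
-14*15 + U(5, G) = -14*15 + (8 - 5*2) = -210 + (8 - 10) = -210 - 2 = -212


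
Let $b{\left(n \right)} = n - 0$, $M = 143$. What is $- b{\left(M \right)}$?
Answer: $-143$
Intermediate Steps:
$b{\left(n \right)} = n$ ($b{\left(n \right)} = n + 0 = n$)
$- b{\left(M \right)} = \left(-1\right) 143 = -143$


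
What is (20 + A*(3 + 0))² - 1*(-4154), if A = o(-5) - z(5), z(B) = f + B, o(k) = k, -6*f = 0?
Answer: 4254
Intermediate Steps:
f = 0 (f = -⅙*0 = 0)
z(B) = B (z(B) = 0 + B = B)
A = -10 (A = -5 - 1*5 = -5 - 5 = -10)
(20 + A*(3 + 0))² - 1*(-4154) = (20 - 10*(3 + 0))² - 1*(-4154) = (20 - 10*3)² + 4154 = (20 - 30)² + 4154 = (-10)² + 4154 = 100 + 4154 = 4254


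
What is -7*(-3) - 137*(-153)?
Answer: 20982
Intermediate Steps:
-7*(-3) - 137*(-153) = 21 + 20961 = 20982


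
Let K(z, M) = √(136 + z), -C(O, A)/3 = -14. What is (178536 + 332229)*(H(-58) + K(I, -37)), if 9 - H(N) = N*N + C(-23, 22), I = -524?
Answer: -1735068705 + 1021530*I*√97 ≈ -1.7351e+9 + 1.0061e+7*I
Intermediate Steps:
C(O, A) = 42 (C(O, A) = -3*(-14) = 42)
H(N) = -33 - N² (H(N) = 9 - (N*N + 42) = 9 - (N² + 42) = 9 - (42 + N²) = 9 + (-42 - N²) = -33 - N²)
(178536 + 332229)*(H(-58) + K(I, -37)) = (178536 + 332229)*((-33 - 1*(-58)²) + √(136 - 524)) = 510765*((-33 - 1*3364) + √(-388)) = 510765*((-33 - 3364) + 2*I*√97) = 510765*(-3397 + 2*I*√97) = -1735068705 + 1021530*I*√97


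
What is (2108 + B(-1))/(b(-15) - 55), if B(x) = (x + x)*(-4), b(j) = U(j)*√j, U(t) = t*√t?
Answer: 1058/85 ≈ 12.447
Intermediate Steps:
U(t) = t^(3/2)
b(j) = j² (b(j) = j^(3/2)*√j = j²)
B(x) = -8*x (B(x) = (2*x)*(-4) = -8*x)
(2108 + B(-1))/(b(-15) - 55) = (2108 - 8*(-1))/((-15)² - 55) = (2108 + 8)/(225 - 55) = 2116/170 = 2116*(1/170) = 1058/85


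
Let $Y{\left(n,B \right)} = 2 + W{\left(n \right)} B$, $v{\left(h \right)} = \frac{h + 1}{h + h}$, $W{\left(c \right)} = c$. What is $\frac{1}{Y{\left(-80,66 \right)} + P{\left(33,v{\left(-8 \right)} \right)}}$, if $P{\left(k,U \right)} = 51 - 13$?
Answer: $- \frac{1}{5240} \approx -0.00019084$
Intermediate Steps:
$v{\left(h \right)} = \frac{1 + h}{2 h}$
$Y{\left(n,B \right)} = 2 + B n$ ($Y{\left(n,B \right)} = 2 + n B = 2 + B n$)
$P{\left(k,U \right)} = 38$ ($P{\left(k,U \right)} = 51 - 13 = 38$)
$\frac{1}{Y{\left(-80,66 \right)} + P{\left(33,v{\left(-8 \right)} \right)}} = \frac{1}{\left(2 + 66 \left(-80\right)\right) + 38} = \frac{1}{\left(2 - 5280\right) + 38} = \frac{1}{-5278 + 38} = \frac{1}{-5240} = - \frac{1}{5240}$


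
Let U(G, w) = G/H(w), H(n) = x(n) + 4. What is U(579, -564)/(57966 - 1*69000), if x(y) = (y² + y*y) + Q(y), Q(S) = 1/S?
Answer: -18142/219953314859 ≈ -8.2481e-8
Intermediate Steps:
x(y) = 1/y + 2*y² (x(y) = (y² + y*y) + 1/y = (y² + y²) + 1/y = 2*y² + 1/y = 1/y + 2*y²)
H(n) = 4 + (1 + 2*n³)/n (H(n) = (1 + 2*n³)/n + 4 = 4 + (1 + 2*n³)/n)
U(G, w) = G/(4 + 1/w + 2*w²)
U(579, -564)/(57966 - 1*69000) = (579*(-564)/(1 + 2*(-564)³ + 4*(-564)))/(57966 - 1*69000) = (579*(-564)/(1 + 2*(-179406144) - 2256))/(57966 - 69000) = (579*(-564)/(1 - 358812288 - 2256))/(-11034) = (579*(-564)/(-358814543))*(-1/11034) = (579*(-564)*(-1/358814543))*(-1/11034) = (326556/358814543)*(-1/11034) = -18142/219953314859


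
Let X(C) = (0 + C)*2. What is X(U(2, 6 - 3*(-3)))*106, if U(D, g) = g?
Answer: 3180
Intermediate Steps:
X(C) = 2*C (X(C) = C*2 = 2*C)
X(U(2, 6 - 3*(-3)))*106 = (2*(6 - 3*(-3)))*106 = (2*(6 + 9))*106 = (2*15)*106 = 30*106 = 3180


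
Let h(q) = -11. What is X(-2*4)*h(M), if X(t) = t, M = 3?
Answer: 88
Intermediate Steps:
X(-2*4)*h(M) = -2*4*(-11) = -8*(-11) = 88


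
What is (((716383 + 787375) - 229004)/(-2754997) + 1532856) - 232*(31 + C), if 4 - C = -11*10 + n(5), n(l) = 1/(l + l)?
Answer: 20651991117642/13774985 ≈ 1.4992e+6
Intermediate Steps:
n(l) = 1/(2*l)
C = 1139/10 (C = 4 - (-11*10 + (½)/5) = 4 - (-110 + (½)*(⅕)) = 4 - (-110 + ⅒) = 4 - 1*(-1099/10) = 4 + 1099/10 = 1139/10 ≈ 113.90)
(((716383 + 787375) - 229004)/(-2754997) + 1532856) - 232*(31 + C) = (((716383 + 787375) - 229004)/(-2754997) + 1532856) - 232*(31 + 1139/10) = ((1503758 - 229004)*(-1/2754997) + 1532856) - 232*1449/10 = (1274754*(-1/2754997) + 1532856) - 168084/5 = (-1274754/2754997 + 1532856) - 168084/5 = 4223012406678/2754997 - 168084/5 = 20651991117642/13774985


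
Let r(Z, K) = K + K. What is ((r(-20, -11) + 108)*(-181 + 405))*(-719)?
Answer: -13850816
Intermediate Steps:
r(Z, K) = 2*K
((r(-20, -11) + 108)*(-181 + 405))*(-719) = ((2*(-11) + 108)*(-181 + 405))*(-719) = ((-22 + 108)*224)*(-719) = (86*224)*(-719) = 19264*(-719) = -13850816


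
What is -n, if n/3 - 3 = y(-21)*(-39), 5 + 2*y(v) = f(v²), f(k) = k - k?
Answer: -603/2 ≈ -301.50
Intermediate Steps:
f(k) = 0
y(v) = -5/2 (y(v) = -5/2 + (½)*0 = -5/2 + 0 = -5/2)
n = 603/2 (n = 9 + 3*(-5/2*(-39)) = 9 + 3*(195/2) = 9 + 585/2 = 603/2 ≈ 301.50)
-n = -1*603/2 = -603/2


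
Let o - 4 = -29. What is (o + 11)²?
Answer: 196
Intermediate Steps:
o = -25 (o = 4 - 29 = -25)
(o + 11)² = (-25 + 11)² = (-14)² = 196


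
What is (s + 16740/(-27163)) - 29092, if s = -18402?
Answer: -1290096262/27163 ≈ -47495.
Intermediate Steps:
(s + 16740/(-27163)) - 29092 = (-18402 + 16740/(-27163)) - 29092 = (-18402 + 16740*(-1/27163)) - 29092 = (-18402 - 16740/27163) - 29092 = -499870266/27163 - 29092 = -1290096262/27163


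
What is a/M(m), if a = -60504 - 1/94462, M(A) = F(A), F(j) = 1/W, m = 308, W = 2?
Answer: -5715328849/47231 ≈ -1.2101e+5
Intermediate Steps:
F(j) = ½ (F(j) = 1/2 = ½)
M(A) = ½
a = -5715328849/94462 (a = -60504 - 1*1/94462 = -60504 - 1/94462 = -5715328849/94462 ≈ -60504.)
a/M(m) = -5715328849/(94462*½) = -5715328849/94462*2 = -5715328849/47231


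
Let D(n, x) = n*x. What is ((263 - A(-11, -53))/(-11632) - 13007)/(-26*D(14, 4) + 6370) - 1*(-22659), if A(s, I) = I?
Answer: 11991010799/529256 ≈ 22656.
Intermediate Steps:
((263 - A(-11, -53))/(-11632) - 13007)/(-26*D(14, 4) + 6370) - 1*(-22659) = ((263 - 1*(-53))/(-11632) - 13007)/(-364*4 + 6370) - 1*(-22659) = ((263 + 53)*(-1/11632) - 13007)/(-26*56 + 6370) + 22659 = (316*(-1/11632) - 13007)/(-1456 + 6370) + 22659 = (-79/2908 - 13007)/4914 + 22659 = -37824435/2908*1/4914 + 22659 = -1400905/529256 + 22659 = 11991010799/529256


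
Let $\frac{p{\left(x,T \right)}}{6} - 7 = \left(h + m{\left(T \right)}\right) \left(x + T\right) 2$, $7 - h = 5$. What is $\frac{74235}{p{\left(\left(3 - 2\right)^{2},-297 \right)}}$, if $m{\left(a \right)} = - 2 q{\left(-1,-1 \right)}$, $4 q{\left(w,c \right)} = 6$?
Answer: $\frac{24745}{1198} \approx 20.655$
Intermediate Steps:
$h = 2$ ($h = 7 - 5 = 2$)
$q{\left(w,c \right)} = \frac{3}{2}$ ($q{\left(w,c \right)} = \frac{1}{4} \cdot 6 = \frac{3}{2}$)
$m{\left(a \right)} = -3$ ($m{\left(a \right)} = \left(-2\right) \frac{3}{2} = -3$)
$p{\left(x,T \right)} = 42 - 12 T - 12 x$ ($p{\left(x,T \right)} = 42 + 6 \left(2 - 3\right) \left(x + T\right) 2 = 42 + 6 \left(- \left(T + x\right) 2\right) = 42 + 6 \left(- (2 T + 2 x)\right) = 42 + 6 \left(- 2 T - 2 x\right) = 42 - \left(12 T + 12 x\right) = 42 - 12 T - 12 x$)
$\frac{74235}{p{\left(\left(3 - 2\right)^{2},-297 \right)}} = \frac{74235}{42 - -3564 - 12 \left(3 - 2\right)^{2}} = \frac{74235}{42 + 3564 - 12 \cdot 1^{2}} = \frac{74235}{42 + 3564 - 12} = \frac{74235}{3594} = 74235 \cdot \frac{1}{3594} = \frac{24745}{1198}$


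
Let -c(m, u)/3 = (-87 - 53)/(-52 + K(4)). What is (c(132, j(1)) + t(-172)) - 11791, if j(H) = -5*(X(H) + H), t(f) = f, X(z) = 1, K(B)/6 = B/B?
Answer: -275359/23 ≈ -11972.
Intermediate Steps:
K(B) = 6 (K(B) = 6*(B/B) = 6*1 = 6)
j(H) = -5 - 5*H (j(H) = -5*(1 + H) = -5 - 5*H)
c(m, u) = -210/23 (c(m, u) = -3*(-87 - 53)/(-52 + 6) = -(-420)/(-46) = -(-420)*(-1)/46 = -3*70/23 = -210/23)
(c(132, j(1)) + t(-172)) - 11791 = (-210/23 - 172) - 11791 = -4166/23 - 11791 = -275359/23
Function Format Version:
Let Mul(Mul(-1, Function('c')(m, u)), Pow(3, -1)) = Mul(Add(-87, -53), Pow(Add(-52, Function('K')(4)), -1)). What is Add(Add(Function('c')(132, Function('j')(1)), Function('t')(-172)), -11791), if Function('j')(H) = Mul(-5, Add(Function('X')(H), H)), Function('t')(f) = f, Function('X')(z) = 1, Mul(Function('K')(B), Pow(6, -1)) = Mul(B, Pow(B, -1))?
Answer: Rational(-275359, 23) ≈ -11972.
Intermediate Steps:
Function('K')(B) = 6 (Function('K')(B) = Mul(6, Mul(B, Pow(B, -1))) = Mul(6, 1) = 6)
Function('j')(H) = Add(-5, Mul(-5, H)) (Function('j')(H) = Mul(-5, Add(1, H)) = Add(-5, Mul(-5, H)))
Function('c')(m, u) = Rational(-210, 23) (Function('c')(m, u) = Mul(-3, Mul(Add(-87, -53), Pow(Add(-52, 6), -1))) = Mul(-3, Mul(-140, Pow(-46, -1))) = Mul(-3, Mul(-140, Rational(-1, 46))) = Mul(-3, Rational(70, 23)) = Rational(-210, 23))
Add(Add(Function('c')(132, Function('j')(1)), Function('t')(-172)), -11791) = Add(Add(Rational(-210, 23), -172), -11791) = Add(Rational(-4166, 23), -11791) = Rational(-275359, 23)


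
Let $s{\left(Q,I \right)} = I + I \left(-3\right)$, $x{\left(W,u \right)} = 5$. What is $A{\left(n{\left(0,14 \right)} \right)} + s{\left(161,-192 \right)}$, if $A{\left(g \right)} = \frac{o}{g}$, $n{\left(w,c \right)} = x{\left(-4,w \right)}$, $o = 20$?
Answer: $388$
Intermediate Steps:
$n{\left(w,c \right)} = 5$
$s{\left(Q,I \right)} = - 2 I$ ($s{\left(Q,I \right)} = I - 3 I = - 2 I$)
$A{\left(g \right)} = \frac{20}{g}$
$A{\left(n{\left(0,14 \right)} \right)} + s{\left(161,-192 \right)} = \frac{20}{5} - -384 = 20 \cdot \frac{1}{5} + 384 = 4 + 384 = 388$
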